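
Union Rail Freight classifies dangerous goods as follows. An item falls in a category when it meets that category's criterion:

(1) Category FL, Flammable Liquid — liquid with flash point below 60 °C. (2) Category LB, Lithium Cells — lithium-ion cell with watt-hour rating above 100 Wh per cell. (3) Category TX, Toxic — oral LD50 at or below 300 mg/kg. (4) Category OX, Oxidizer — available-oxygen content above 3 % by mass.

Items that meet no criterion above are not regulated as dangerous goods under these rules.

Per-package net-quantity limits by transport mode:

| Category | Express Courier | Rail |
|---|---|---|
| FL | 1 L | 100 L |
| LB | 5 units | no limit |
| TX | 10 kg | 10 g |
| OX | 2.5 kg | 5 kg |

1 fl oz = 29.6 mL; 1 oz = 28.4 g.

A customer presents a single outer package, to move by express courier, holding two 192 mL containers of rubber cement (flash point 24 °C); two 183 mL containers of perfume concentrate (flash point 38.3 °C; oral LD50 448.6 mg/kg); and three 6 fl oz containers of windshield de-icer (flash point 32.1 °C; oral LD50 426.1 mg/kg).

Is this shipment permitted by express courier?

Rubber cement: flash point 24 °C < 60 °C → Category FL (Flammable Liquid).
With flash point 38.3 °C (< 60 °C), the perfume concentrate falls in Category FL.
Windshield de-icer: flash point 32.1 °C < 60 °C → Category FL (Flammable Liquid).
Total Category FL: (two 192 mL containers = 384 mL) + (two 183 mL containers = 366 mL) + (three 6 fl oz containers = 532.8 mL) = 1282.8 mL.
1282.8 mL exceeds the express courier limit of 1 L for Category FL.

No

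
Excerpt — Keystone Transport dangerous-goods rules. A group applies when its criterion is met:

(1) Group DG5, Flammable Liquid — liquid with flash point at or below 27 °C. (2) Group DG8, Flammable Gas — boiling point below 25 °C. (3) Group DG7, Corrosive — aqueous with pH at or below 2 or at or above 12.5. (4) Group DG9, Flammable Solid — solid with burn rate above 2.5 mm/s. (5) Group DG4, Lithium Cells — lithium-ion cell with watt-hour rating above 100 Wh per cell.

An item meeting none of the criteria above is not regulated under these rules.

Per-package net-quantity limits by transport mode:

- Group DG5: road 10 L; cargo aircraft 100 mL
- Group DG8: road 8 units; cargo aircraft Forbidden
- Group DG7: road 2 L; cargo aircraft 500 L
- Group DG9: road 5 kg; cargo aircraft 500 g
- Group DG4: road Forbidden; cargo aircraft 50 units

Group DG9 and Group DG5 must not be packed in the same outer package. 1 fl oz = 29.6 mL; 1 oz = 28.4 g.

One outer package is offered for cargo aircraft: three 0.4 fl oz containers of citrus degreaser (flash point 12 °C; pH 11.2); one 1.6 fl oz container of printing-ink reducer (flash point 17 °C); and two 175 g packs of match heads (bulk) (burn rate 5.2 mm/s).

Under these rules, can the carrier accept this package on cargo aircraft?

Citrus degreaser: flash point 12 °C ≤ 27 °C → Group DG5 (Flammable Liquid).
Flash point 17 °C meets the Group DG5 criterion (Flammable Liquid), so the printing-ink reducer is Group DG5.
Match heads (bulk): burn rate 5.2 mm/s > 2.5 mm/s → Group DG9 (Flammable Solid).
Group DG9 quantity: two 175 g packs = 350 g.
350 g ≤ 500 g (cargo aircraft limit, Group DG9) — within limit.
Group DG5 net quantity: (three 0.4 fl oz containers = 35.52 mL) + (one 1.6 fl oz container = 47.36 mL) = 82.88 mL.
82.88 mL ≤ 100 mL (cargo aircraft limit, Group DG5) — within limit.
Group DG9 and Group DG5 may not share an outer package.

No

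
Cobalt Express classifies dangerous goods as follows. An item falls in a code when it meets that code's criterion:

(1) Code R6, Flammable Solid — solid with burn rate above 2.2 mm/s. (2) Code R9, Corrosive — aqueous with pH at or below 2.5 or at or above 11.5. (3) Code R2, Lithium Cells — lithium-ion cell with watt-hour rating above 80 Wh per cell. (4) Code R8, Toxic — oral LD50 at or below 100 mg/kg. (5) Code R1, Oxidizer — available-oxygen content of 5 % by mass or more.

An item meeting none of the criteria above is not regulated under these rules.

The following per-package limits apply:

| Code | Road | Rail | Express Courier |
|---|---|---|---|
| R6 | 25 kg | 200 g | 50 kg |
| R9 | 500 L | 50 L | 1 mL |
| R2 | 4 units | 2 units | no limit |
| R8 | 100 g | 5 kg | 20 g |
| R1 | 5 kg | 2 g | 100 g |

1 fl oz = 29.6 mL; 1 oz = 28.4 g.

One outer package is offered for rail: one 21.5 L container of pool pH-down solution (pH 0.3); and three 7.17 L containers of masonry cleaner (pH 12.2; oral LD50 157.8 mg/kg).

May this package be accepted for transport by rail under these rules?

Yes

pH 0.3 meets the Code R9 criterion (Corrosive), so the pool pH-down solution is Code R9.
pH 12.2 meets the Code R9 criterion (Corrosive), so the masonry cleaner is Code R9.
Total Code R9: 21.5 L + (three 7.17 L containers = 21.51 L) = 43.01 L.
That is within the Code R9 rail limit of 50 L.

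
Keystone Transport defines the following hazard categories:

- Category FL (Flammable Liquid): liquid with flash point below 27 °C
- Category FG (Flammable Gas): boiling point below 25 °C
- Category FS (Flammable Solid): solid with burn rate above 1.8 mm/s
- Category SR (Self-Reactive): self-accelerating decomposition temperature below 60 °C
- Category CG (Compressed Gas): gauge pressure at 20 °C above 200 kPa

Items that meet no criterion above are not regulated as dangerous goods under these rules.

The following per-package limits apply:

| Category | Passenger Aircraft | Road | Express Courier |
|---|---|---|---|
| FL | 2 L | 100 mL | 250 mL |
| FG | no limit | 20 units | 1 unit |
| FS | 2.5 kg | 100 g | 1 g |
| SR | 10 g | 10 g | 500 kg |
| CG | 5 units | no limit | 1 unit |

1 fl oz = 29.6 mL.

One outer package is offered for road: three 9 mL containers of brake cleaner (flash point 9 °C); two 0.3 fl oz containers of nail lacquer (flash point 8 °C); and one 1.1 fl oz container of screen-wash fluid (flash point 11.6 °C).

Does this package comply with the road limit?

Yes

Flash point 9 °C meets the Category FL criterion (Flammable Liquid), so the brake cleaner is Category FL.
Flash point 8 °C meets the Category FL criterion (Flammable Liquid), so the nail lacquer is Category FL.
Screen-wash fluid: flash point 11.6 °C < 27 °C → Category FL (Flammable Liquid).
Total Category FL: (three 9 mL containers = 27 mL) + (two 0.3 fl oz containers = 17.76 mL) + (one 1.1 fl oz container = 32.56 mL) = 77.32 mL.
That is within the Category FL road limit of 100 mL.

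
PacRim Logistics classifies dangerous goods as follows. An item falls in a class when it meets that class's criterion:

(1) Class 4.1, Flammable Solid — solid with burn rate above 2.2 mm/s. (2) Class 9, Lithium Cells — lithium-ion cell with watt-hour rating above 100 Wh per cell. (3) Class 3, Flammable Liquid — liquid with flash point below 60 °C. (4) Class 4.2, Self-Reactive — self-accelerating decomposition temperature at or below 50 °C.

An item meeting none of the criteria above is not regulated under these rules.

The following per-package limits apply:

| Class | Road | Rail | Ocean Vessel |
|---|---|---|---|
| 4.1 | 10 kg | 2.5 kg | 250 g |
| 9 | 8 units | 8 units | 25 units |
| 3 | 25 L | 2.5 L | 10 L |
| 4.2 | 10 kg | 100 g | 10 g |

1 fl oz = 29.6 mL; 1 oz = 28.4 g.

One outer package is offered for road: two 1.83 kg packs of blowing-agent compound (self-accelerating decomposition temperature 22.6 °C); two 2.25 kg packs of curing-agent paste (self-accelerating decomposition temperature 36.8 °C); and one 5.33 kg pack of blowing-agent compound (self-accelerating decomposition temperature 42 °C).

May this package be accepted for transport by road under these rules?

No

With self-accelerating decomposition temperature 22.6 °C (≤ 50 °C), the blowing-agent compound falls in Class 4.2.
Self-accelerating decomposition temperature 36.8 °C meets the Class 4.2 criterion (Self-Reactive), so the curing-agent paste is Class 4.2.
Self-accelerating decomposition temperature 42 °C meets the Class 4.2 criterion (Self-Reactive), so the blowing-agent compound is Class 4.2.
Class 4.2 net quantity: (two 1.83 kg packs = 3.66 kg) + (two 2.25 kg packs = 4.5 kg) + 5.33 kg = 13.49 kg.
13.49 kg exceeds the road limit of 10 kg for Class 4.2.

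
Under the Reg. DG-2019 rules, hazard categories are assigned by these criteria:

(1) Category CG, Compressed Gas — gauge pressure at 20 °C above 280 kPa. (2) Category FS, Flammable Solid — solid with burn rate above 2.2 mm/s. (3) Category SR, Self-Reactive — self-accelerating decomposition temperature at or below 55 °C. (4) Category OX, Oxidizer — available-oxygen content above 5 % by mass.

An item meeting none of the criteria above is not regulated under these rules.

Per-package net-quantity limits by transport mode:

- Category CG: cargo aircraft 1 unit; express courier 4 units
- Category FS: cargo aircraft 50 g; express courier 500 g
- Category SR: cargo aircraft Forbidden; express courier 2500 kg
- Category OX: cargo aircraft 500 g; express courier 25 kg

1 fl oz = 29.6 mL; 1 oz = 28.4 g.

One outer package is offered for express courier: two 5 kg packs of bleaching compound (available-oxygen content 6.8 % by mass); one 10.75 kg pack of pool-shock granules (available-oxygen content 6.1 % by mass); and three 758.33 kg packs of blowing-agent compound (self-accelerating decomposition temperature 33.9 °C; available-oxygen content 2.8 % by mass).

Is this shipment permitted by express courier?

The bleaching compound has available-oxygen content 6.8 % by mass, which is > 5 % by mass, so it is Category OX (Oxidizer).
The pool-shock granules have available-oxygen content 6.1 % by mass, which is > 5 % by mass, so they are Category OX (Oxidizer).
The blowing-agent compound has self-accelerating decomposition temperature 33.9 °C, which is ≤ 55 °C, so it is Category SR (Self-Reactive).
Category OX net quantity: (two 5 kg packs = 10 kg) + 10.75 kg = 20.75 kg.
That is within the Category OX express courier limit of 25 kg.
Category SR quantity: three 758.33 kg packs = 2274.99 kg.
2274.99 kg ≤ 2500 kg (express courier limit, Category SR) — within limit.
Every hazard category is within its express courier limit and no segregation rule is violated.

Yes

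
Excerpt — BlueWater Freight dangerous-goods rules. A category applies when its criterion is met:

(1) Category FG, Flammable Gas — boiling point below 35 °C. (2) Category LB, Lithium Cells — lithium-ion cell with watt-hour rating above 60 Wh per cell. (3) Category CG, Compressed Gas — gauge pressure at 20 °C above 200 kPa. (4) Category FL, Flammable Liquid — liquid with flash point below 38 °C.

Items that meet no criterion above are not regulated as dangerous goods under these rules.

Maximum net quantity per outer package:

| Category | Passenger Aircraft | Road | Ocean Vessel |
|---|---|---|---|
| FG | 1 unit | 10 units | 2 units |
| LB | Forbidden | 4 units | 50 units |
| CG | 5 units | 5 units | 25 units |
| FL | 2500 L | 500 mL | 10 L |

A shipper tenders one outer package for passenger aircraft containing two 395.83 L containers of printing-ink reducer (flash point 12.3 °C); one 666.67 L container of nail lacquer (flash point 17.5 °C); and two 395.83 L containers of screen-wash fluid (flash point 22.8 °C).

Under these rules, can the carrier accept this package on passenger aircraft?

The printing-ink reducer has flash point 12.3 °C, which is < 38 °C, so it is Category FL (Flammable Liquid).
With flash point 17.5 °C (< 38 °C), the nail lacquer falls in Category FL.
With flash point 22.8 °C (< 38 °C), the screen-wash fluid falls in Category FL.
Total Category FL: (two 395.83 L containers = 791.66 L) + 666.67 L + (two 395.83 L containers = 791.66 L) = 2249.99 L.
2249.99 L is within the passenger aircraft limit of 2500 L for Category FL.

Yes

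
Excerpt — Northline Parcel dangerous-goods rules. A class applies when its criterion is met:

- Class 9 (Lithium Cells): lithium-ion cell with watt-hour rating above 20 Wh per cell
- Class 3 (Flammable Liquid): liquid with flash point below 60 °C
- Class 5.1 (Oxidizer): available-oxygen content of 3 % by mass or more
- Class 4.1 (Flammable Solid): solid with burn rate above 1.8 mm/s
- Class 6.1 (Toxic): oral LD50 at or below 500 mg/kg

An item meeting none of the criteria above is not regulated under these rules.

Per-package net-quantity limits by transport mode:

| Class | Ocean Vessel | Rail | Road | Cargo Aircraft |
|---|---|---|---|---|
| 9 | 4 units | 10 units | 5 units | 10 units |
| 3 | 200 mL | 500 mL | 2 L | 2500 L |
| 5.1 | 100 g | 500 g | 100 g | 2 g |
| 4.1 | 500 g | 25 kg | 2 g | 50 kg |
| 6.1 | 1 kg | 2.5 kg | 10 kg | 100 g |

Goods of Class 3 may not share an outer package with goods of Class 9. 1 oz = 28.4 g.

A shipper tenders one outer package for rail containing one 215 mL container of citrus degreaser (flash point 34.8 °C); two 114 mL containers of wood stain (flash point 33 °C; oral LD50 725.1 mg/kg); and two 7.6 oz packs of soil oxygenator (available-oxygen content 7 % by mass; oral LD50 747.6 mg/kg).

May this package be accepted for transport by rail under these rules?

The citrus degreaser has flash point 34.8 °C, which is < 60 °C, so it is Class 3 (Flammable Liquid).
Wood stain: flash point 33 °C < 60 °C → Class 3 (Flammable Liquid).
Soil oxygenator: available-oxygen content 7 % by mass ≥ 3 % by mass → Class 5.1 (Oxidizer).
Class 3 net quantity: 215 mL + (two 114 mL containers = 228 mL) = 443 mL.
That is within the Class 3 rail limit of 500 mL.
Class 5.1 quantity: two 7.6 oz packs = 431.68 g.
431.68 g ≤ 500 g (rail limit, Class 5.1) — within limit.
The segregation rule (Class 3 with Class 9) does not apply to Class 3 with Class 5.1.
Every hazard class is within its rail limit and no segregation rule is violated.

Yes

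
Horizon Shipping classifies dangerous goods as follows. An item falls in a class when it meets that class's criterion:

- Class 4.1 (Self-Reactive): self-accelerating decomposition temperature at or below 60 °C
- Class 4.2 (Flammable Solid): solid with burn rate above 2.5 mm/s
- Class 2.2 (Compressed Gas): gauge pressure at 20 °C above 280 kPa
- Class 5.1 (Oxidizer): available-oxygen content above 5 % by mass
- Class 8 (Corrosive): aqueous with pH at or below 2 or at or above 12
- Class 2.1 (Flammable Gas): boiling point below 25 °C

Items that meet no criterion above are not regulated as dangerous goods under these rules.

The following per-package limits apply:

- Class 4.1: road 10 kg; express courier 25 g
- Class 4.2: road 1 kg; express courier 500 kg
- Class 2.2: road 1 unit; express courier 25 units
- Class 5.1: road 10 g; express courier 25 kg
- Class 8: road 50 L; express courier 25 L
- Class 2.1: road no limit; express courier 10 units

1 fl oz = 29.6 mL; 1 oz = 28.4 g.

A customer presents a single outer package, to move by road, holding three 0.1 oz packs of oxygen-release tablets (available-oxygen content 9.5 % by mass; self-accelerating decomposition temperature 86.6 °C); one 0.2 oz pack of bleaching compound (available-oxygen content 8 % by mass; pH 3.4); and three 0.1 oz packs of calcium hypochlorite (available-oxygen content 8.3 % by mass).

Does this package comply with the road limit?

No

The oxygen-release tablets have available-oxygen content 9.5 % by mass, which is > 5 % by mass, so they are Class 5.1 (Oxidizer).
Available-oxygen content 8 % by mass meets the Class 5.1 criterion (Oxidizer), so the bleaching compound is Class 5.1.
Available-oxygen content 8.3 % by mass meets the Class 5.1 criterion (Oxidizer), so the calcium hypochlorite is Class 5.1.
Class 5.1 net quantity: (three 0.1 oz packs = 8.52 g) + (one 0.2 oz pack = 5.68 g) + (three 0.1 oz packs = 8.52 g) = 22.72 g.
22.72 g exceeds the road limit of 10 g for Class 5.1.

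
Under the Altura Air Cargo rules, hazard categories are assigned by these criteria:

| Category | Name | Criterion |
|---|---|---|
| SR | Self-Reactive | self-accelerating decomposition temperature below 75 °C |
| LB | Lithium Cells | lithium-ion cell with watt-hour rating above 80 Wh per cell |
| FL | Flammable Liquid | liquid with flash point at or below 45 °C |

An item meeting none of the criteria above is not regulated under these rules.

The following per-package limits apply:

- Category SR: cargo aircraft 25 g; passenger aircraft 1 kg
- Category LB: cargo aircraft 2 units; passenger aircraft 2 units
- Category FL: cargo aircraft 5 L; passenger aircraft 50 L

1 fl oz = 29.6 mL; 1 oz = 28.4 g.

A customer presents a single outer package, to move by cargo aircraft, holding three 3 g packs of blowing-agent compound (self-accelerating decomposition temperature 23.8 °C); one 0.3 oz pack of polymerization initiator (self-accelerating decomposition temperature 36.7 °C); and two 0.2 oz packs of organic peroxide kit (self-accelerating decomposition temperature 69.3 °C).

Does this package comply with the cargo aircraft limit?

No

Self-accelerating decomposition temperature 23.8 °C meets the Category SR criterion (Self-Reactive), so the blowing-agent compound is Category SR.
With self-accelerating decomposition temperature 36.7 °C (< 75 °C), the polymerization initiator falls in Category SR.
With self-accelerating decomposition temperature 69.3 °C (< 75 °C), the organic peroxide kit falls in Category SR.
Category SR net quantity: (three 3 g packs = 9 g) + (one 0.3 oz pack = 8.52 g) + (two 0.2 oz packs = 11.36 g) = 28.88 g.
That exceeds the Category SR cargo aircraft limit of 25 g.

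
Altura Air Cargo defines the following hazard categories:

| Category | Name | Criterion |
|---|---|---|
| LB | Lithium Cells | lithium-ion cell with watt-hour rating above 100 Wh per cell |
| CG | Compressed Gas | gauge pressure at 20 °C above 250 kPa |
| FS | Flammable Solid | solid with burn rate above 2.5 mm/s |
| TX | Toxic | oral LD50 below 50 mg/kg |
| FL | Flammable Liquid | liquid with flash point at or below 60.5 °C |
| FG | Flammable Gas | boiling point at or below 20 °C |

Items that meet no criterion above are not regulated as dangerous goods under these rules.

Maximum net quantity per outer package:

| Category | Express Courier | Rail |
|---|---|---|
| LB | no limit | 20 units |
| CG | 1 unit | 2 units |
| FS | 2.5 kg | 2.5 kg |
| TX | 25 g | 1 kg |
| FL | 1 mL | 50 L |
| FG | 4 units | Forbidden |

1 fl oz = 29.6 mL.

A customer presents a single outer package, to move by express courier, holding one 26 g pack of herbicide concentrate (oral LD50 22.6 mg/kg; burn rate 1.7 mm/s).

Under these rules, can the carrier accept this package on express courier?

No

With oral LD50 22.6 mg/kg (< 50 mg/kg), the herbicide concentrate falls in Category TX.
Category TX quantity: 26 g.
26 g > 25 g (express courier limit, Category TX) — over the limit.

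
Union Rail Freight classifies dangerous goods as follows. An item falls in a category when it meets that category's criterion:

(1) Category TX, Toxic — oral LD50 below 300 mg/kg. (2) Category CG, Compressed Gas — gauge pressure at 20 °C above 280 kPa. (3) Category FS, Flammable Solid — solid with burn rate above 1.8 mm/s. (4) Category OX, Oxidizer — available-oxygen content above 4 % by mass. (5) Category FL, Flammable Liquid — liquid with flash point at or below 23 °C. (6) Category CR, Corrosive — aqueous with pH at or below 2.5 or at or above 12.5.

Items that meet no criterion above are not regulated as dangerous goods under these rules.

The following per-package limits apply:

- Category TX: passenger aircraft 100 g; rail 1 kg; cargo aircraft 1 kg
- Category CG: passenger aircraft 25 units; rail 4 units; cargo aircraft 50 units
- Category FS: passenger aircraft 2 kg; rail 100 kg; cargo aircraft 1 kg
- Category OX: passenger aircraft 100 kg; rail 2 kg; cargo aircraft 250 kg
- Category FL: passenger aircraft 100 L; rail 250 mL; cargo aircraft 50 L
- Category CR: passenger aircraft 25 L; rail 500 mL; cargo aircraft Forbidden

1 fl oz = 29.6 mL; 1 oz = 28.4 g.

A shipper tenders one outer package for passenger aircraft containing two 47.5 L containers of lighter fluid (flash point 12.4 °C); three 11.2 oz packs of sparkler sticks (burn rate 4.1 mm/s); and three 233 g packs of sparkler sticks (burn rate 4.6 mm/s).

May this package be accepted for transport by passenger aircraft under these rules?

The lighter fluid has flash point 12.4 °C, which is ≤ 23 °C, so it is Category FL (Flammable Liquid).
The sparkler sticks have burn rate 4.1 mm/s, which is > 1.8 mm/s, so they are Category FS (Flammable Solid).
Sparkler sticks: burn rate 4.6 mm/s > 1.8 mm/s → Category FS (Flammable Solid).
Category FS net quantity: (three 11.2 oz packs = 954.24 g) + (three 233 g packs = 699 g) = 1653.24 g.
1653.24 g is within the passenger aircraft limit of 2 kg for Category FS.
Category FL quantity: two 47.5 L containers = 95 L.
95 L ≤ 100 L (passenger aircraft limit, Category FL) — within limit.
Every hazard category is within its passenger aircraft limit and no segregation rule is violated.

Yes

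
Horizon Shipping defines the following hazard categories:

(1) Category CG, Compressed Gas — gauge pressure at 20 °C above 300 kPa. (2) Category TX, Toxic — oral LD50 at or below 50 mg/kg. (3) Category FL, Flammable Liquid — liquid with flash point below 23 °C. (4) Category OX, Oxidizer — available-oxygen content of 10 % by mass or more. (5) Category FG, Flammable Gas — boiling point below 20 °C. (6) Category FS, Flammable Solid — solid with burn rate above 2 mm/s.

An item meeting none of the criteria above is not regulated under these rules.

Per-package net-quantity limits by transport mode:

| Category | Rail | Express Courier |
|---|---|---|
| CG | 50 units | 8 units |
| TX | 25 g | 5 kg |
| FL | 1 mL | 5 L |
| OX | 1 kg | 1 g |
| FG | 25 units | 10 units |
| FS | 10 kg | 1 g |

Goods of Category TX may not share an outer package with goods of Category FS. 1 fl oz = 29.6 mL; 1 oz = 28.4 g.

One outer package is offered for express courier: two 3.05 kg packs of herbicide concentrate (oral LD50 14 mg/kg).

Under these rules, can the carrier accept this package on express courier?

No

With oral LD50 14 mg/kg (≤ 50 mg/kg), the herbicide concentrate falls in Category TX.
Category TX quantity: two 3.05 kg packs = 6.1 kg.
6.1 kg > 5 kg (express courier limit, Category TX) — over the limit.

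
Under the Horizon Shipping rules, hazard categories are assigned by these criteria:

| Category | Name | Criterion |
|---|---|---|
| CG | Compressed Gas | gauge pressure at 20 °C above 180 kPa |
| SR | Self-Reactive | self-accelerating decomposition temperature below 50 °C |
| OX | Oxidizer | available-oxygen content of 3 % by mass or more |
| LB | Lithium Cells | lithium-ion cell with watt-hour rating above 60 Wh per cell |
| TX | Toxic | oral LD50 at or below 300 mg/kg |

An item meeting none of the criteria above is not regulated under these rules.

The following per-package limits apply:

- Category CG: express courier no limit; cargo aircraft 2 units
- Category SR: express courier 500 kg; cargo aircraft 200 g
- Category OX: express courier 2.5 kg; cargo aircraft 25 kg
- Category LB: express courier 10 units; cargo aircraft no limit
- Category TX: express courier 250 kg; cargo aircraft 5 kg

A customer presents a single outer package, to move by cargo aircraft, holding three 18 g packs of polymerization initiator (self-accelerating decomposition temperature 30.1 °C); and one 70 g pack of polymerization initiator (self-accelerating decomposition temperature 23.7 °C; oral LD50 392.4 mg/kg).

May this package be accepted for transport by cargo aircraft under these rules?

The polymerization initiator has self-accelerating decomposition temperature 30.1 °C, which is < 50 °C, so it is Category SR (Self-Reactive).
With self-accelerating decomposition temperature 23.7 °C (< 50 °C), the polymerization initiator falls in Category SR.
Total Category SR: (three 18 g packs = 54 g) + 70 g = 124 g.
124 g ≤ 200 g (cargo aircraft limit, Category SR) — within limit.

Yes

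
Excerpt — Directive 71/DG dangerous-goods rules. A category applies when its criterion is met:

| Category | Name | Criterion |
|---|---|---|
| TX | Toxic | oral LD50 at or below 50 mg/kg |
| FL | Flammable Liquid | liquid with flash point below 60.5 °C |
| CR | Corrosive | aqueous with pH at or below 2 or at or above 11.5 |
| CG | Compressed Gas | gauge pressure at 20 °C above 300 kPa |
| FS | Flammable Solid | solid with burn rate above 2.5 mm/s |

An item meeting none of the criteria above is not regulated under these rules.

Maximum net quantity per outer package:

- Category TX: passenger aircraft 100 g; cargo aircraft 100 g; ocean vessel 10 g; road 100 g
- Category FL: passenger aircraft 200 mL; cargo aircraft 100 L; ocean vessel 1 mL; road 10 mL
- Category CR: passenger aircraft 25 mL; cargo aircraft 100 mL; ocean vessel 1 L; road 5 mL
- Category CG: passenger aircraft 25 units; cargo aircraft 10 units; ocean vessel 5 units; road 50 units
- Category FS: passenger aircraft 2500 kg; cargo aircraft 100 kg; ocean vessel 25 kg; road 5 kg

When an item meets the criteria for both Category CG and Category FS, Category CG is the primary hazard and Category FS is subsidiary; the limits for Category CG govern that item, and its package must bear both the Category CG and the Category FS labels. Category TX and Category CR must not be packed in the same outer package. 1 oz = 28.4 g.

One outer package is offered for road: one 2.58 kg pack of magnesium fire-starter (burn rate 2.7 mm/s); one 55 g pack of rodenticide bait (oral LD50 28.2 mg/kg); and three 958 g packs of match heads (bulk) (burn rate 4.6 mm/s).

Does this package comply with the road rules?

No

Magnesium fire-starter: burn rate 2.7 mm/s > 2.5 mm/s → Category FS (Flammable Solid).
Oral LD50 28.2 mg/kg meets the Category TX criterion (Toxic), so the rodenticide bait is Category TX.
Match heads (bulk): burn rate 4.6 mm/s > 2.5 mm/s → Category FS (Flammable Solid).
Category FS net quantity: 2.58 kg + (three 958 g packs = 2.874 kg) = 5.454 kg.
5.454 kg > 5 kg (road limit, Category FS) — over the limit.
Category TX quantity: 55 g.
That is within the Category TX road limit of 100 g.
The segregation rule (Category TX with Category CR) does not apply to Category FS with Category TX.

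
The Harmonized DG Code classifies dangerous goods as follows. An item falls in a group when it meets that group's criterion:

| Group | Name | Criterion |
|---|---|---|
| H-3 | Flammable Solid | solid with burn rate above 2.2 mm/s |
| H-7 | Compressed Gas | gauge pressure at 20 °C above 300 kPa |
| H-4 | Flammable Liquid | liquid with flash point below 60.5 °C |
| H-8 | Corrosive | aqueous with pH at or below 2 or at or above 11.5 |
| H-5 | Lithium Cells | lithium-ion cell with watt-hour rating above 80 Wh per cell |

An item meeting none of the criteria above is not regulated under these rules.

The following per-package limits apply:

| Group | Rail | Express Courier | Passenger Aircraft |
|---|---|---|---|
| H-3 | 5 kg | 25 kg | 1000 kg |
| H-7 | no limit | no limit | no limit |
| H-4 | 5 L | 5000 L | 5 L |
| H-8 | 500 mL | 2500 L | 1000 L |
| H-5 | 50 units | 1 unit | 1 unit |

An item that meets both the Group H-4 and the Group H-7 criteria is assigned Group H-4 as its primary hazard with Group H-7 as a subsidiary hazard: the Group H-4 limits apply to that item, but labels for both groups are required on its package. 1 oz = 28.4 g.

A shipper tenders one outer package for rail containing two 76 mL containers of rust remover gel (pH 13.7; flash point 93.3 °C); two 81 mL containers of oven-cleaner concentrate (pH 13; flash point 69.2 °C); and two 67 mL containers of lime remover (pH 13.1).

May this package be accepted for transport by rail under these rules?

Yes

pH 13.7 meets the Group H-8 criterion (Corrosive), so the rust remover gel is Group H-8.
With pH 13 (≥ 11.5), the oven-cleaner concentrate falls in Group H-8.
pH 13.1 meets the Group H-8 criterion (Corrosive), so the lime remover is Group H-8.
Total Group H-8: (two 76 mL containers = 152 mL) + (two 81 mL containers = 162 mL) + (two 67 mL containers = 134 mL) = 448 mL.
448 mL is within the rail limit of 500 mL for Group H-8.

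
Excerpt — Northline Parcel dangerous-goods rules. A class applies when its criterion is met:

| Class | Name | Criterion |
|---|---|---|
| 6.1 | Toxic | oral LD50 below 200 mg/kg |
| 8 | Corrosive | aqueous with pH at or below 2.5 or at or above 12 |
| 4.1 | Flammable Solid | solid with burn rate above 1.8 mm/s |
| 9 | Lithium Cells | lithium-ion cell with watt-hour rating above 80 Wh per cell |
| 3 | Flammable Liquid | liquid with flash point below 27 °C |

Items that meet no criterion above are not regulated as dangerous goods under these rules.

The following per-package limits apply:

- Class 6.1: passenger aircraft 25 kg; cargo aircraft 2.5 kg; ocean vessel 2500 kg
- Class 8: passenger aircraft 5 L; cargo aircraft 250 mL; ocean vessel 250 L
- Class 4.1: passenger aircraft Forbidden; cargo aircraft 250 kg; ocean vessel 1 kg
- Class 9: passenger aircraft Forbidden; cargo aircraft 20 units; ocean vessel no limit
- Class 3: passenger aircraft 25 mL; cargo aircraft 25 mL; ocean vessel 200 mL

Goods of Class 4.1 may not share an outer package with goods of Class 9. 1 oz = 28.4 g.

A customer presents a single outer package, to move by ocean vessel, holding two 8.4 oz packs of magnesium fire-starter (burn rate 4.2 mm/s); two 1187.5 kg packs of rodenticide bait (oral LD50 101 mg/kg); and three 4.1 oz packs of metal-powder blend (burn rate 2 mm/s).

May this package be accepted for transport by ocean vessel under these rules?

Yes

Magnesium fire-starter: burn rate 4.2 mm/s > 1.8 mm/s → Class 4.1 (Flammable Solid).
Rodenticide bait: oral LD50 101 mg/kg < 200 mg/kg → Class 6.1 (Toxic).
Metal-powder blend: burn rate 2 mm/s > 1.8 mm/s → Class 4.1 (Flammable Solid).
Class 4.1 net quantity: (two 8.4 oz packs = 477.12 g) + (three 4.1 oz packs = 349.32 g) = 826.44 g.
826.44 g ≤ 1 kg (ocean vessel limit, Class 4.1) — within limit.
Class 6.1 quantity: two 1187.5 kg packs = 2375 kg.
2375 kg ≤ 2500 kg (ocean vessel limit, Class 6.1) — within limit.
The segregation rule (Class 4.1 with Class 9) does not apply to Class 4.1 with Class 6.1.
Every hazard class is within its ocean vessel limit and no segregation rule is violated.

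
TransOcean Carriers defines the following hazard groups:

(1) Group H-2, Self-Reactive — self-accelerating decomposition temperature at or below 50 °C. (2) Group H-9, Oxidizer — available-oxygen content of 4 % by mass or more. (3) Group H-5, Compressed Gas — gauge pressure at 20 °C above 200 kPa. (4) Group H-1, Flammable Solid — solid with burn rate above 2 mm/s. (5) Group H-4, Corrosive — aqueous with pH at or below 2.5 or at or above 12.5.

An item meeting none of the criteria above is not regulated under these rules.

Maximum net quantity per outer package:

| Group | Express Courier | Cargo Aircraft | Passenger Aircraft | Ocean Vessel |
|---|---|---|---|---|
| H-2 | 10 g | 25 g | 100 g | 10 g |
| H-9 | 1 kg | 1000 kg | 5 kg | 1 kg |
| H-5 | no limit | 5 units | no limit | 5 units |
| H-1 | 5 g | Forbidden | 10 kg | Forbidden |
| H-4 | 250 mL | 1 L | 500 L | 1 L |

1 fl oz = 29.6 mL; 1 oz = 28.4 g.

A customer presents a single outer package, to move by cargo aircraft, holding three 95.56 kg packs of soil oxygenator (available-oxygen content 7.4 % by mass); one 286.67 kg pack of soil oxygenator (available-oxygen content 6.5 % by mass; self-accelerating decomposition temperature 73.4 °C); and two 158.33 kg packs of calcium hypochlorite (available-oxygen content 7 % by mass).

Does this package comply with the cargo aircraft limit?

Yes

The soil oxygenator has available-oxygen content 7.4 % by mass, which is ≥ 4 % by mass, so it is Group H-9 (Oxidizer).
Available-oxygen content 6.5 % by mass meets the Group H-9 criterion (Oxidizer), so the soil oxygenator is Group H-9.
With available-oxygen content 7 % by mass (≥ 4 % by mass), the calcium hypochlorite falls in Group H-9.
Group H-9 net quantity: (three 95.56 kg packs = 286.68 kg) + 286.67 kg + (two 158.33 kg packs = 316.66 kg) = 890.01 kg.
890.01 kg ≤ 1000 kg (cargo aircraft limit, Group H-9) — within limit.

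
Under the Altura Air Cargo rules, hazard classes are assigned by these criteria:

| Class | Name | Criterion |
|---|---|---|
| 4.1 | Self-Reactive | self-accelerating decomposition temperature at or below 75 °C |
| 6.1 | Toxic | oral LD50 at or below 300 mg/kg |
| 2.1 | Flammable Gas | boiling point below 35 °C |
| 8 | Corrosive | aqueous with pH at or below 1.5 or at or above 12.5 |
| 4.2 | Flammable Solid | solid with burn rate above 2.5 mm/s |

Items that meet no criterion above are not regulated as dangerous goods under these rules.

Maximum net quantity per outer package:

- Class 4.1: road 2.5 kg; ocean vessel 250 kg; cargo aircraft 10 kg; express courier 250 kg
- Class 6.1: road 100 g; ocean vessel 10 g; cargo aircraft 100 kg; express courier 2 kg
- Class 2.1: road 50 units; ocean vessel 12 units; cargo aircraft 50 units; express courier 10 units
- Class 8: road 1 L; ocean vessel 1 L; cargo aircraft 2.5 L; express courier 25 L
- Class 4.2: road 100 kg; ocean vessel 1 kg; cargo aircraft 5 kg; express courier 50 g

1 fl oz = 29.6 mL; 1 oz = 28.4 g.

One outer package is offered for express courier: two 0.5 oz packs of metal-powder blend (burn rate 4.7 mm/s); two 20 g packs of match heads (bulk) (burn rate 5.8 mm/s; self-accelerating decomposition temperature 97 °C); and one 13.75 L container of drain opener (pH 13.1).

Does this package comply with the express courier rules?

With burn rate 4.7 mm/s (> 2.5 mm/s), the metal-powder blend falls in Class 4.2.
The match heads (bulk) have burn rate 5.8 mm/s, which is > 2.5 mm/s, so they are Class 4.2 (Flammable Solid).
Drain opener: pH 13.1 ≥ 12.5 → Class 8 (Corrosive).
Class 4.2 net quantity: (two 0.5 oz packs = 28.4 g) + (two 20 g packs = 40 g) = 68.4 g.
68.4 g exceeds the express courier limit of 50 g for Class 4.2.
Class 8 quantity: 13.75 L.
That is within the Class 8 express courier limit of 25 L.

No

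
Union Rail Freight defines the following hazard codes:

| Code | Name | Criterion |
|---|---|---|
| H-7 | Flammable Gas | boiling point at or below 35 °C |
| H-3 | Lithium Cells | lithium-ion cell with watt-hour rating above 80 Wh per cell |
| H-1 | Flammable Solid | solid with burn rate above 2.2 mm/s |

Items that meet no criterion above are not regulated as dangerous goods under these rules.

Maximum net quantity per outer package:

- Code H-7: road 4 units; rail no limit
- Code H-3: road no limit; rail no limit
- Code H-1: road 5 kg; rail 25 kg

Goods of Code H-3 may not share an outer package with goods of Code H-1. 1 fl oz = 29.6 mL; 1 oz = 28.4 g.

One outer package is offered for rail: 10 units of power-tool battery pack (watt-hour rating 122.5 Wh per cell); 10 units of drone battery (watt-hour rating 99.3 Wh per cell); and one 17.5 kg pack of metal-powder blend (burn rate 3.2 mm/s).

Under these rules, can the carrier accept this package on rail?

With watt-hour rating 122.5 Wh per cell (> 80 Wh per cell), the power-tool battery pack falls in Code H-3.
Watt-hour rating 99.3 Wh per cell meets the Code H-3 criterion (Lithium Cells), so the drone battery is Code H-3.
The metal-powder blend has burn rate 3.2 mm/s, which is > 2.2 mm/s, so it is Code H-1 (Flammable Solid).
Code H-3 net quantity: 10 units + 10 units = 20 units.
Code H-3 has no per-package limit by rail.
Code H-1 quantity: 17.5 kg.
That is within the Code H-1 rail limit of 25 kg.
Code H-3 and Code H-1 may not share an outer package.

No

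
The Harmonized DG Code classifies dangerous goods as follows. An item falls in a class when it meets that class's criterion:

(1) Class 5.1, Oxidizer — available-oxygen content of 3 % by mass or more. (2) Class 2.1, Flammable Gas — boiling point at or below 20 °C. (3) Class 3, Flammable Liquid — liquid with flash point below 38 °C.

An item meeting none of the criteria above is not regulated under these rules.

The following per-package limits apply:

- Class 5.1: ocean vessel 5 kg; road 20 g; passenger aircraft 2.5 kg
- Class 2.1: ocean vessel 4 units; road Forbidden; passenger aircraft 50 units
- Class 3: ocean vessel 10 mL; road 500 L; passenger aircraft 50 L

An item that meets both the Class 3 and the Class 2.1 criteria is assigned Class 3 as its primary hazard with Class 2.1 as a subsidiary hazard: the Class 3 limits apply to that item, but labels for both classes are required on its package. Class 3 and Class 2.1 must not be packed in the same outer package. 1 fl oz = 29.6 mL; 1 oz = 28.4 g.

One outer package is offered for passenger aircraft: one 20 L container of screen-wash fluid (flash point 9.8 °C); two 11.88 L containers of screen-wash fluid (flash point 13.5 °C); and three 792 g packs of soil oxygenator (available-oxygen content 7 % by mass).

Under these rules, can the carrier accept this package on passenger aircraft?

Yes

With flash point 9.8 °C (< 38 °C), the screen-wash fluid falls in Class 3.
The screen-wash fluid has flash point 13.5 °C, which is < 38 °C, so it is Class 3 (Flammable Liquid).
The soil oxygenator has available-oxygen content 7 % by mass, which is ≥ 3 % by mass, so it is Class 5.1 (Oxidizer).
Class 3 net quantity: 20 L + (two 11.88 L containers = 23.76 L) = 43.76 L.
That is within the Class 3 passenger aircraft limit of 50 L.
Class 5.1 quantity: three 792 g packs = 2.376 kg.
That is within the Class 5.1 passenger aircraft limit of 2.5 kg.
The segregation rule (Class 3 with Class 2.1) does not apply to Class 3 with Class 5.1.
Every hazard class is within its passenger aircraft limit and no segregation rule is violated.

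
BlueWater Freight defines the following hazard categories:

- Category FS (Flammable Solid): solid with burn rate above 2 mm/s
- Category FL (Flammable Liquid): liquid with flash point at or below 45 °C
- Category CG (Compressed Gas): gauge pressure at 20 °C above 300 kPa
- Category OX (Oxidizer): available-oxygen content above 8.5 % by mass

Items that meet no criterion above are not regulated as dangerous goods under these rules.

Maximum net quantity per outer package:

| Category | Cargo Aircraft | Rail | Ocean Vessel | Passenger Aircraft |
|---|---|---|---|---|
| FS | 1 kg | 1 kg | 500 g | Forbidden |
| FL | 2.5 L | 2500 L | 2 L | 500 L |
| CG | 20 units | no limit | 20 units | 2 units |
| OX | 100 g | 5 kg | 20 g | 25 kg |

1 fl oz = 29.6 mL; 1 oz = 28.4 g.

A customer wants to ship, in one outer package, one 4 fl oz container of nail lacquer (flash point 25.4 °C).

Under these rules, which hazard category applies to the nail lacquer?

Category FL

Flash point 25.4 °C meets the Category FL criterion (Flammable Liquid), so the nail lacquer is Category FL.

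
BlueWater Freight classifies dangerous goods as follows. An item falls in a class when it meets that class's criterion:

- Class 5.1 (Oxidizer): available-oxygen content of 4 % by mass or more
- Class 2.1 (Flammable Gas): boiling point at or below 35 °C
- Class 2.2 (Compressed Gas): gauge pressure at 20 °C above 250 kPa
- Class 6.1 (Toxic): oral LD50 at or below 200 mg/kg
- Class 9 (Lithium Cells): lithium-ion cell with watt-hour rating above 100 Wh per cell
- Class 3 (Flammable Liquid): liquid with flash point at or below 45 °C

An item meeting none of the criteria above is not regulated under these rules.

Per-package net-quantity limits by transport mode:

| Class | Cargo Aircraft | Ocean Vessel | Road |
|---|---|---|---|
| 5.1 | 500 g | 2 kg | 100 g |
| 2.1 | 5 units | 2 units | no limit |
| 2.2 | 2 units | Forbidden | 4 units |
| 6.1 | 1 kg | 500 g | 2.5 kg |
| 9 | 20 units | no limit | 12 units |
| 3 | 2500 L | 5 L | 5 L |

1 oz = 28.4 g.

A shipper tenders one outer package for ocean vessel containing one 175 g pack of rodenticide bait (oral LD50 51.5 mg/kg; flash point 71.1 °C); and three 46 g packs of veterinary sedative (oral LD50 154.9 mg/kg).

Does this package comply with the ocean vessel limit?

Yes

The rodenticide bait has oral LD50 51.5 mg/kg, which is ≤ 200 mg/kg, so it is Class 6.1 (Toxic).
The veterinary sedative has oral LD50 154.9 mg/kg, which is ≤ 200 mg/kg, so it is Class 6.1 (Toxic).
Total Class 6.1: 175 g + (three 46 g packs = 138 g) = 313 g.
313 g ≤ 500 g (ocean vessel limit, Class 6.1) — within limit.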